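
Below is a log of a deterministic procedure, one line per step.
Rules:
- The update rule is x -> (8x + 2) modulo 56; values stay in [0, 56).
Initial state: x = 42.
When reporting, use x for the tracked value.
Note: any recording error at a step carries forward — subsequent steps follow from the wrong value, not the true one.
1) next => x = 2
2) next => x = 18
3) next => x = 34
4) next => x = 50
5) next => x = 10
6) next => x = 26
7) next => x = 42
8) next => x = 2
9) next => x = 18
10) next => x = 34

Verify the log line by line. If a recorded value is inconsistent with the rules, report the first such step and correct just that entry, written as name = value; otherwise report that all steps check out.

1. x = (8*42 + 2) mod 56 = 2 (in agreement)
2. x = (8*2 + 2) mod 56 = 18 (in agreement)
3. x = (8*18 + 2) mod 56 = 34 (matches)
4. x = (8*34 + 2) mod 56 = 50 (matches)
5. x = (8*50 + 2) mod 56 = 10 (in agreement)
6. x = (8*10 + 2) mod 56 = 26 (checks out)
7. x = (8*26 + 2) mod 56 = 42 (same as recorded)
8. x = (8*42 + 2) mod 56 = 2 (no discrepancy)
9. x = (8*2 + 2) mod 56 = 18 (same as recorded)
10. x = (8*18 + 2) mod 56 = 34 (consistent with the log)
No step deviates from the rules.

no error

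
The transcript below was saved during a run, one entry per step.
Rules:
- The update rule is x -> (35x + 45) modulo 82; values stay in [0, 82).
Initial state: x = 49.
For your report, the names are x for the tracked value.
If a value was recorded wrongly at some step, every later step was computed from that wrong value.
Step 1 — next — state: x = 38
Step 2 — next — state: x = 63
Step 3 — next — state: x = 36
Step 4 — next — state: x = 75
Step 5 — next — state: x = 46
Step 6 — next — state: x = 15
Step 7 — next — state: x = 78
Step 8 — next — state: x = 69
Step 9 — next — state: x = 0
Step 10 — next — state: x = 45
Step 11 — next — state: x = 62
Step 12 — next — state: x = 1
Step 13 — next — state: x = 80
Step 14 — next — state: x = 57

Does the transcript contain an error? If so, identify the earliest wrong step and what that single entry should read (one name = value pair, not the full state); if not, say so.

no error

step 1: x = (35*49 + 45) mod 82 = 38 -> no discrepancy
step 2: x = (35*38 + 45) mod 82 = 63 -> agrees with the transcript
step 3: x = (35*63 + 45) mod 82 = 36 -> checks out
step 4: x = (35*36 + 45) mod 82 = 75 -> exactly as logged
step 5: x = (35*75 + 45) mod 82 = 46 -> same as recorded
step 6: x = (35*46 + 45) mod 82 = 15 -> exactly as logged
step 7: x = (35*15 + 45) mod 82 = 78 -> verified
step 8: x = (35*78 + 45) mod 82 = 69 -> consistent with the transcript
step 9: x = (35*69 + 45) mod 82 = 0 -> exactly as logged
step 10: x = (35*0 + 45) mod 82 = 45 -> no discrepancy
step 11: x = (35*45 + 45) mod 82 = 62 -> in agreement
step 12: x = (35*62 + 45) mod 82 = 1 -> same as recorded
step 13: x = (35*1 + 45) mod 82 = 80 -> confirmed correct
step 14: x = (35*80 + 45) mod 82 = 57 -> consistent with the transcript
Nothing is out of place; the run is error-free.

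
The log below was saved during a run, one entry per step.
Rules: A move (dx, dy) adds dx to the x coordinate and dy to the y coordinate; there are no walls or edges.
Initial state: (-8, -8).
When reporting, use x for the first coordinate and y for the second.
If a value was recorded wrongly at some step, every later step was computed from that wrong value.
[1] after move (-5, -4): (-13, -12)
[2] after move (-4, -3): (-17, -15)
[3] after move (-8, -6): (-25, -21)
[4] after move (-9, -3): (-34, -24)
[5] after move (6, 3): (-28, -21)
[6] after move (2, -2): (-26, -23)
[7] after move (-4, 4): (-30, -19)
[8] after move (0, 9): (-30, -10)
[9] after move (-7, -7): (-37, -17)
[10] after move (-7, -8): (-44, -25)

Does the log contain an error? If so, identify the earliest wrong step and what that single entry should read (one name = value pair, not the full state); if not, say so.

step 1: x = -8 + (-5) = -13, y = -8 + (-4) = -12 -> in agreement
step 2: x = -13 + (-4) = -17, y = -12 + (-3) = -15 -> consistent with the log
step 3: x = -17 + (-8) = -25, y = -15 + (-6) = -21 -> matches
step 4: x = -25 + (-9) = -34, y = -21 + (-3) = -24 -> no discrepancy
step 5: x = -34 + (6) = -28, y = -24 + (3) = -21 -> in agreement
step 6: x = -28 + (2) = -26, y = -21 + (-2) = -23 -> consistent with the log
step 7: x = -26 + (-4) = -30, y = -23 + (4) = -19 -> no discrepancy
step 8: x = -30 + (0) = -30, y = -19 + (9) = -10 -> agrees with the log
step 9: x = -30 + (-7) = -37, y = -10 + (-7) = -17 -> in agreement
step 10: x = -37 + (-7) = -44, y = -17 + (-8) = -25 -> consistent with the log
All steps check out; nothing to correct.

no error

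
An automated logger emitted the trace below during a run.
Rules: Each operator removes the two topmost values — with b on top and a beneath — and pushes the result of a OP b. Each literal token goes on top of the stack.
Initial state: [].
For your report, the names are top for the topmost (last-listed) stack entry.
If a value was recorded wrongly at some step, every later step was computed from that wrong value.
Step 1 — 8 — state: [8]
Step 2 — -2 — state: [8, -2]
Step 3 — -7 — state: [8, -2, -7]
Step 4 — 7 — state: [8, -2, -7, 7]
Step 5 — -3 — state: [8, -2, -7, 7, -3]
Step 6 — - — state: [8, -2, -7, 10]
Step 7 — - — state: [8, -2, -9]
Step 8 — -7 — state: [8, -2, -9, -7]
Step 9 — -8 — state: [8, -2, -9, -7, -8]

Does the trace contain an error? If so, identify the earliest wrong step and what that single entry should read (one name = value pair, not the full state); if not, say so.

Recomputing the run from the initial state:
step 1: [8]
step 2: [8, -2]
step 3: [8, -2, -7]
step 4: [8, -2, -7, 7]
step 5: [8, -2, -7, 7, -3]
step 6: [8, -2, -7, 10]
step 7: [8, -2, -17]
step 8: [8, -2, -17, -7]
step 9: [8, -2, -17, -7, -8]
The first disagreement with the trace is at step 7, where the value should be top = -17.

step 7, top = -17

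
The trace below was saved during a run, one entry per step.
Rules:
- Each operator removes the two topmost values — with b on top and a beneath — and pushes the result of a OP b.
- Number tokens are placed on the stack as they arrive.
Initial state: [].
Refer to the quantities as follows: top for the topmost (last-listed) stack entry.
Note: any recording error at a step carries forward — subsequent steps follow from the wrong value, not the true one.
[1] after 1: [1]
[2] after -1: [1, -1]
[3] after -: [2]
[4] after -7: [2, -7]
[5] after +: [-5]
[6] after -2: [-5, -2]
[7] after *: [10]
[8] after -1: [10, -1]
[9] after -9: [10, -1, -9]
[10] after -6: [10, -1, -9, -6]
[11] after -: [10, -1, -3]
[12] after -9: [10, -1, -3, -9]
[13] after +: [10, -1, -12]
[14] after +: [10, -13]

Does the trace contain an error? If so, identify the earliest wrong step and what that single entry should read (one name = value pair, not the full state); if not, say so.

no error

step 1: push 1: top = 1 -> verified
step 2: push -1: top = -1 -> agrees with the trace
step 3: 1 - -1 = 2 -> matches
step 4: push -7: top = -7 -> verified
step 5: 2 + -7 = -5 -> checks out
step 6: push -2: top = -2 -> same as recorded
step 7: -5 * -2 = 10 -> same as recorded
step 8: push -1: top = -1 -> verified
step 9: push -9: top = -9 -> in agreement
step 10: push -6: top = -6 -> exactly as logged
step 11: -9 - -6 = -3 -> checks out
step 12: push -9: top = -9 -> checks out
step 13: -3 + -9 = -12 -> verified
step 14: -1 + -12 = -13 -> verified
All entries verified; no error found.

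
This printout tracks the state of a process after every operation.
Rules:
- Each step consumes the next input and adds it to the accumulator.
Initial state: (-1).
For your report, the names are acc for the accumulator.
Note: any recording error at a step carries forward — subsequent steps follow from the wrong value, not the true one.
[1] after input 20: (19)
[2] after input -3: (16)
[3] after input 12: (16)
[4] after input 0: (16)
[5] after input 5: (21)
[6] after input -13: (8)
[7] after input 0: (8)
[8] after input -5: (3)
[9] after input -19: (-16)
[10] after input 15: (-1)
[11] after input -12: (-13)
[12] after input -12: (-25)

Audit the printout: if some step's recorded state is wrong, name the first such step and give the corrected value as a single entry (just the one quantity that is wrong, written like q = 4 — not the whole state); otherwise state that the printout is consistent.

step 3, acc = 28

Step 1: acc = -1 + 20 = 19 — consistent with the printout.
Step 2: acc = 19 + -3 = 16 — same as recorded.
Step 3: acc = 16 + 12 = 28 — the entry is off here.
The audit stops at step 3: the recorded entry is wrong and should be acc = 28.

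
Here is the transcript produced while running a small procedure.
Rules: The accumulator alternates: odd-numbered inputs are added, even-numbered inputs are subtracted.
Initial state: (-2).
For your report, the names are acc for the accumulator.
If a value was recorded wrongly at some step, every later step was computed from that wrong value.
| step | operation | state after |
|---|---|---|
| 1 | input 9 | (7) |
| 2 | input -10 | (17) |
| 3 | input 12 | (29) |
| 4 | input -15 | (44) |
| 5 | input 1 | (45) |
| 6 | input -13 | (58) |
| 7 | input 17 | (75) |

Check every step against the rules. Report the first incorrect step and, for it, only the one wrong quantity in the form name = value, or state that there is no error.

1. acc = -2 + 9 = 7 (matches)
2. acc = 7 - -10 = 17 (no discrepancy)
3. acc = 17 + 12 = 29 (exactly as logged)
4. acc = 29 - -15 = 44 (checks out)
5. acc = 44 + 1 = 45 (checks out)
6. acc = 45 - -13 = 58 (no discrepancy)
7. acc = 58 + 17 = 75 (verified)
All entries verified; no error found.

no error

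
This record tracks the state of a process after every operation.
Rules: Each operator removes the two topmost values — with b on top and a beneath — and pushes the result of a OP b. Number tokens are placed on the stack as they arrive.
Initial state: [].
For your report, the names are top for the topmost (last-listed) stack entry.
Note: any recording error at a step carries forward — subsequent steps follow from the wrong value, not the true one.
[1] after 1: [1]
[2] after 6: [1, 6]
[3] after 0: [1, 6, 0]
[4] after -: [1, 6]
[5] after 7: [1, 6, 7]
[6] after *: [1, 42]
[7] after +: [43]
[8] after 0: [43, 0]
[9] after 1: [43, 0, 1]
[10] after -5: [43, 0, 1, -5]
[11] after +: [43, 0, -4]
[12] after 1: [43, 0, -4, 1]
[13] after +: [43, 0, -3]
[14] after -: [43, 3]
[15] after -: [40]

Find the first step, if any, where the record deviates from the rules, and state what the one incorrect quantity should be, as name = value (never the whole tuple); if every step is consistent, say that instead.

Step 1: push 1: top = 1 — same as recorded.
Step 2: push 6: top = 6 — same as recorded.
Step 3: push 0: top = 0 — exactly as logged.
Step 4: 6 - 0 = 6 — no discrepancy.
Step 5: push 7: top = 7 — verified.
Step 6: 6 * 7 = 42 — verified.
Step 7: 1 + 42 = 43 — in agreement.
Step 8: push 0: top = 0 — agrees with the record.
Step 9: push 1: top = 1 — consistent with the record.
Step 10: push -5: top = -5 — in agreement.
Step 11: 1 + -5 = -4 — checks out.
Step 12: push 1: top = 1 — verified.
Step 13: -4 + 1 = -3 — checks out.
Step 14: 0 - -3 = 3 — agrees with the record.
Step 15: 43 - 3 = 40 — checks out.
Nothing is out of place; the run is error-free.

no error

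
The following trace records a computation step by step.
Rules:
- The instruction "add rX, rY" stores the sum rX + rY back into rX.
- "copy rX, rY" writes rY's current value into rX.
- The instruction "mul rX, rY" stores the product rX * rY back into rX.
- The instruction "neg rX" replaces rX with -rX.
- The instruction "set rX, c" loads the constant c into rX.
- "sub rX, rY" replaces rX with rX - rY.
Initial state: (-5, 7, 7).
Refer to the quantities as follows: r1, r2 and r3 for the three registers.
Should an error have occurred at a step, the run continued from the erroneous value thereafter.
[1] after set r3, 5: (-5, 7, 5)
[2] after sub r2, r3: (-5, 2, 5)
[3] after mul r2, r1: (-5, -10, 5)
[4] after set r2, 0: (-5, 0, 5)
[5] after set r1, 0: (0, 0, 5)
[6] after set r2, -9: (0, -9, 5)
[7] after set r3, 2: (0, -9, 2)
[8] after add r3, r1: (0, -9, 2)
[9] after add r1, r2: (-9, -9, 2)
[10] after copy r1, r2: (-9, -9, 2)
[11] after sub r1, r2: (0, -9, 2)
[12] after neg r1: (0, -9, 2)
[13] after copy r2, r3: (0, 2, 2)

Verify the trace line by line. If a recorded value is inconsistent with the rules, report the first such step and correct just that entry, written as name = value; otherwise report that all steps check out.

Step 1: r3 = 5 — no discrepancy.
Step 2: r2 = 7 - 5 = 2 — confirmed correct.
Step 3: r2 = 2 * -5 = -10 — in agreement.
Step 4: r2 = 0 — in agreement.
Step 5: r1 = 0 — exactly as logged.
Step 6: r2 = -9 — consistent with the trace.
Step 7: r3 = 2 — consistent with the trace.
Step 8: r3 = 2 + 0 = 2 — confirmed correct.
Step 9: r1 = 0 + -9 = -9 — no discrepancy.
Step 10: r1 = -9 — consistent with the trace.
Step 11: r1 = -9 - -9 = 0 — in agreement.
Step 12: r1 = -(0) = 0 — same as recorded.
Step 13: r2 = 2 — confirmed correct.
The whole run recomputes cleanly — no discrepancies.

no error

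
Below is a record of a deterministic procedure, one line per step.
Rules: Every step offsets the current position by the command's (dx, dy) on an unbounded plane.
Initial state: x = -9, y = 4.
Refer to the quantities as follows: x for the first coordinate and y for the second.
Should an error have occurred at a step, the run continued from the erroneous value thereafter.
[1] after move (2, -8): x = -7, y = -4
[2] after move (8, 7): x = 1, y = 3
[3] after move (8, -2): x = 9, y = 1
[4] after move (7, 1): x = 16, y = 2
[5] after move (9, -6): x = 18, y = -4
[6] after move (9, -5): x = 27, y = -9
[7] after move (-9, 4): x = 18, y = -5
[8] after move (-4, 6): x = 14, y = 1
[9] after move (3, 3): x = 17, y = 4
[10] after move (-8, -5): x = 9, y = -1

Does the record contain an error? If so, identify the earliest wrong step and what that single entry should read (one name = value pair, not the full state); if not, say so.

step 5, x = 25

1. x = -9 + (2) = -7, y = 4 + (-8) = -4 (in agreement)
2. x = -7 + (8) = 1, y = -4 + (7) = 3 (exactly as logged)
3. x = 1 + (8) = 9, y = 3 + (-2) = 1 (exactly as logged)
4. x = 9 + (7) = 16, y = 1 + (1) = 2 (in agreement)
5. x = 16 + (9) = 25, y = 2 + (-6) = -4 (not what was recorded)
So the first discrepancy is step 5, where the right value is x = 25.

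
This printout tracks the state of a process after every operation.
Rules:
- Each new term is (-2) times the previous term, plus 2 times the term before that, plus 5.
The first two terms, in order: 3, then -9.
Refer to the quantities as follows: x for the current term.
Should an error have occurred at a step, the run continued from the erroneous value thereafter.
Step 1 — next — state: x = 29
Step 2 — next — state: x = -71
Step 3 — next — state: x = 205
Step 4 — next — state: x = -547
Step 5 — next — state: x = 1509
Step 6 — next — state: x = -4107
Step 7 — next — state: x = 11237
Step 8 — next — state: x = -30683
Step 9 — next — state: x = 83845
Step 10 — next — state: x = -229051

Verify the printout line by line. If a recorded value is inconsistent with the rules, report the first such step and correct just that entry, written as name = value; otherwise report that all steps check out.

Recomputing the run from the initial state:
step 1: x = 29
step 2: x = -71
step 3: x = 205
step 4: x = -547
step 5: x = 1509
step 6: x = -4107
step 7: x = 11237
step 8: x = -30683
step 9: x = 83845
step 10: x = -229051
This matches the printout at every step.

no error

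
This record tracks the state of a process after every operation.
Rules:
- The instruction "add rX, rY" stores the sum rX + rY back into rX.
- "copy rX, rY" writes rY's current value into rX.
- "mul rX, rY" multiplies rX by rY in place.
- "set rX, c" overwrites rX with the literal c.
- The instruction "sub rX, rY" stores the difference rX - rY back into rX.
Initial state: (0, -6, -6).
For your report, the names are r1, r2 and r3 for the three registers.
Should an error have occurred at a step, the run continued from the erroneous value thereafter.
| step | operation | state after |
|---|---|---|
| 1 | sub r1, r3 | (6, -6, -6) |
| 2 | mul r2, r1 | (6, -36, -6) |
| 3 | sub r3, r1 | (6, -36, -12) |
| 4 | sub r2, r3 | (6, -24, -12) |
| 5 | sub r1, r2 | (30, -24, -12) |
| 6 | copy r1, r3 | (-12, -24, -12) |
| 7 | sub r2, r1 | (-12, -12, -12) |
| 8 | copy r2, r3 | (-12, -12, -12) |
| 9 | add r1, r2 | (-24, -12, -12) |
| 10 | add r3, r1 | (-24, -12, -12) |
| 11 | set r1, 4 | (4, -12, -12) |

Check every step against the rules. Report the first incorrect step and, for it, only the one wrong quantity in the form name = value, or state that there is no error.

step 10, r3 = -36

Recomputing the run from the initial state:
step 1: r1 = 6, r2 = -6, r3 = -6
step 2: r1 = 6, r2 = -36, r3 = -6
step 3: r1 = 6, r2 = -36, r3 = -12
step 4: r1 = 6, r2 = -24, r3 = -12
step 5: r1 = 30, r2 = -24, r3 = -12
step 6: r1 = -12, r2 = -24, r3 = -12
step 7: r1 = -12, r2 = -12, r3 = -12
step 8: r1 = -12, r2 = -12, r3 = -12
step 9: r1 = -24, r2 = -12, r3 = -12
step 10: r1 = -24, r2 = -12, r3 = -36
step 11: r1 = 4, r2 = -12, r3 = -36
The first disagreement with the record is at step 10, where the value should be r3 = -36.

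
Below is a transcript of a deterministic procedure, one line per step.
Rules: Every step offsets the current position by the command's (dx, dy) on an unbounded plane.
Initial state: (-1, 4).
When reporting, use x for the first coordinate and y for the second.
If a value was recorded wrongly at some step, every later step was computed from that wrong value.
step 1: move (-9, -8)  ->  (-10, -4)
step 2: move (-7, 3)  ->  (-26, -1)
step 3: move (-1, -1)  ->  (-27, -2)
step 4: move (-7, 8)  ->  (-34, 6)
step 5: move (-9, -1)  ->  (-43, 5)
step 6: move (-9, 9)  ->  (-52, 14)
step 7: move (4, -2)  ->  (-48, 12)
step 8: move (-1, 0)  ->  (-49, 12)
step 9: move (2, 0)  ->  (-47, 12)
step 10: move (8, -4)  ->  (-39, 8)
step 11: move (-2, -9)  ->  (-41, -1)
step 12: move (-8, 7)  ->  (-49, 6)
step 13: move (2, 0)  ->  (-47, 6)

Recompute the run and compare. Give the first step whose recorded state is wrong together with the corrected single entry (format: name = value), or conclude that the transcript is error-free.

Recomputing the run from the initial state:
step 1: x = -10, y = -4
step 2: x = -17, y = -1
step 3: x = -18, y = -2
step 4: x = -25, y = 6
step 5: x = -34, y = 5
step 6: x = -43, y = 14
step 7: x = -39, y = 12
step 8: x = -40, y = 12
step 9: x = -38, y = 12
step 10: x = -30, y = 8
step 11: x = -32, y = -1
step 12: x = -40, y = 6
step 13: x = -38, y = 6
The first disagreement with the transcript is at step 2, where the value should be x = -17.

step 2, x = -17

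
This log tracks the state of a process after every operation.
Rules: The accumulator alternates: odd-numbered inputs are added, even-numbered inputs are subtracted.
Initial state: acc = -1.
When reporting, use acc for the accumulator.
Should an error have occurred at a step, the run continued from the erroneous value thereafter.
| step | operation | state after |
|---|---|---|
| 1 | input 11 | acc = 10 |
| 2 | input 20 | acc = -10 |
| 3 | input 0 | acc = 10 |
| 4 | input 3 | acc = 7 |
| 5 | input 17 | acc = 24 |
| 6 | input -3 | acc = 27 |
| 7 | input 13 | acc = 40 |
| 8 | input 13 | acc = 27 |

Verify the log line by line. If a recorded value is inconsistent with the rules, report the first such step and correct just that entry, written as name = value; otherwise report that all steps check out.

step 3, acc = -10

Recomputing the run from the initial state:
step 1: acc = 10
step 2: acc = -10
step 3: acc = -10
step 4: acc = -13
step 5: acc = 4
step 6: acc = 7
step 7: acc = 20
step 8: acc = 7
The first disagreement with the log is at step 3, where the value should be acc = -10.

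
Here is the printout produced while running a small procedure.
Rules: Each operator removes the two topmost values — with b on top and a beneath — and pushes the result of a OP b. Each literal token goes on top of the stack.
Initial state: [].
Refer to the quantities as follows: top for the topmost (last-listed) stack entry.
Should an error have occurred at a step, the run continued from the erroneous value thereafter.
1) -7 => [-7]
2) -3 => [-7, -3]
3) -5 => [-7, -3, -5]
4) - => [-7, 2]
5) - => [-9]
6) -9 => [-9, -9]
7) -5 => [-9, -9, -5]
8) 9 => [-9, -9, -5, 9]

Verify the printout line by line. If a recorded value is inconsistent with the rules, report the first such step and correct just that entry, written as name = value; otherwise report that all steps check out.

no error

1. push -7: top = -7 (matches)
2. push -3: top = -3 (checks out)
3. push -5: top = -5 (confirmed correct)
4. -3 - -5 = 2 (no discrepancy)
5. -7 - 2 = -9 (confirmed correct)
6. push -9: top = -9 (exactly as logged)
7. push -5: top = -5 (in agreement)
8. push 9: top = 9 (same as recorded)
The recomputation confirms every line.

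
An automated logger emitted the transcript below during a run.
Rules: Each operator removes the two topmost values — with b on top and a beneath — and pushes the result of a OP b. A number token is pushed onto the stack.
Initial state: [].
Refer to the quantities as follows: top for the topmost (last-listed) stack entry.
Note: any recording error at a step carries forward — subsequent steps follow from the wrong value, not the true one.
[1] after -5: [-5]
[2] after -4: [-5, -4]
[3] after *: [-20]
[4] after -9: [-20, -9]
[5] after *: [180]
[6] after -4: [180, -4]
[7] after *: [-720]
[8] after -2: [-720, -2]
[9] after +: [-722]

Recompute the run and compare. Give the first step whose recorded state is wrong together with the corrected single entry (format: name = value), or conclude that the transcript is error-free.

step 3, top = 20

Step 1: push -5: top = -5 — matches.
Step 2: push -4: top = -4 — matches.
Step 3: -5 * -4 = 20 — first mismatch against the transcript.
So the first discrepancy is step 3, where the right value is top = 20.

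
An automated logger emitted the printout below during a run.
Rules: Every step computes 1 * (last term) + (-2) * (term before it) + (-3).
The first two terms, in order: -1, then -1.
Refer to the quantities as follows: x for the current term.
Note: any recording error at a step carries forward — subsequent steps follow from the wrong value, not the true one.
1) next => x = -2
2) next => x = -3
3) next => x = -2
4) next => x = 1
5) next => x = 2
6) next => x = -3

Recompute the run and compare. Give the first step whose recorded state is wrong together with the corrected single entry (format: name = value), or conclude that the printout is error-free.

no error

Recomputing the run from the initial state:
step 1: x = -2
step 2: x = -3
step 3: x = -2
step 4: x = 1
step 5: x = 2
step 6: x = -3
This matches the printout at every step.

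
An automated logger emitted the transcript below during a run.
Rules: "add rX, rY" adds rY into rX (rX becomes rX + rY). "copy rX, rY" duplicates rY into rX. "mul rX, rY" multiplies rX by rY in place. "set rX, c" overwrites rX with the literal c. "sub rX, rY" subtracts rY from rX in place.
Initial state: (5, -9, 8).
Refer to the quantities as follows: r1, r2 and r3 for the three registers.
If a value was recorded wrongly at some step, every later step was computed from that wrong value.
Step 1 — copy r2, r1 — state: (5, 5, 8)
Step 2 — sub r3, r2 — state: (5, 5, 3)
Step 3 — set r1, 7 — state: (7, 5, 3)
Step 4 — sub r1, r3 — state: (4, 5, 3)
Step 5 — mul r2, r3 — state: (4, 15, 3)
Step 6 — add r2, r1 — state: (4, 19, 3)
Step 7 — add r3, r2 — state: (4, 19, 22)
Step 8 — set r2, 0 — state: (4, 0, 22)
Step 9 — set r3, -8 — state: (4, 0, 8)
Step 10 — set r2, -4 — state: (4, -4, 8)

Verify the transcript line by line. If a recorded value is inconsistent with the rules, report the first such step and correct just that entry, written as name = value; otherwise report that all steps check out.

step 9, r3 = -8

1. r2 = 5 (consistent with the transcript)
2. r3 = 8 - 5 = 3 (no discrepancy)
3. r1 = 7 (consistent with the transcript)
4. r1 = 7 - 3 = 4 (exactly as logged)
5. r2 = 5 * 3 = 15 (verified)
6. r2 = 15 + 4 = 19 (consistent with the transcript)
7. r3 = 3 + 19 = 22 (consistent with the transcript)
8. r2 = 0 (no discrepancy)
9. r3 = -8 (the transcript has a different value)
Step 9 is the first one off; corrected, r3 = -8.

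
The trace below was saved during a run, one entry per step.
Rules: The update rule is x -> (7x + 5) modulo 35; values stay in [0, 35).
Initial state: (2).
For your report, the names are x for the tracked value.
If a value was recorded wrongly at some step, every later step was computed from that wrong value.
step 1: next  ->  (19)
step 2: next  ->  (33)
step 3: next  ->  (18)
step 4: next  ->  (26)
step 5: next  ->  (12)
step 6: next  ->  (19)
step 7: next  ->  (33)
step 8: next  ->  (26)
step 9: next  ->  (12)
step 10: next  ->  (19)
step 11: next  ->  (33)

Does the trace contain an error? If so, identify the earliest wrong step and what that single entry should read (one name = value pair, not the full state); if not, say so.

1. x = (7*2 + 5) mod 35 = 19 (matches)
2. x = (7*19 + 5) mod 35 = 33 (checks out)
3. x = (7*33 + 5) mod 35 = 26 (the trace has a different value)
The earliest wrong entry is at step 3: it should read x = 26.

step 3, x = 26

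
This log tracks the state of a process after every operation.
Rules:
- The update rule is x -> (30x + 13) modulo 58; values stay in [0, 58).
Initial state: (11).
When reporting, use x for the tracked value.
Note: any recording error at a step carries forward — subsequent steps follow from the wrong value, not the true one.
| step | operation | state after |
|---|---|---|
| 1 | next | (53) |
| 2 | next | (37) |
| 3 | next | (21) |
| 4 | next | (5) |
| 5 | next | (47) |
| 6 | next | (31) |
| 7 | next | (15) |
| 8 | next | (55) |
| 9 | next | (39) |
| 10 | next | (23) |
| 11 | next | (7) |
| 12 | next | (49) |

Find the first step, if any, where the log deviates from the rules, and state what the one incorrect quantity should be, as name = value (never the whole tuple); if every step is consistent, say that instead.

1. x = (30*11 + 13) mod 58 = 53 (in agreement)
2. x = (30*53 + 13) mod 58 = 37 (no discrepancy)
3. x = (30*37 + 13) mod 58 = 21 (agrees with the log)
4. x = (30*21 + 13) mod 58 = 5 (checks out)
5. x = (30*5 + 13) mod 58 = 47 (checks out)
6. x = (30*47 + 13) mod 58 = 31 (exactly as logged)
7. x = (30*31 + 13) mod 58 = 15 (matches)
8. x = (30*15 + 13) mod 58 = 57 (the log has a different value)
The earliest wrong entry is at step 8: it should read x = 57.

step 8, x = 57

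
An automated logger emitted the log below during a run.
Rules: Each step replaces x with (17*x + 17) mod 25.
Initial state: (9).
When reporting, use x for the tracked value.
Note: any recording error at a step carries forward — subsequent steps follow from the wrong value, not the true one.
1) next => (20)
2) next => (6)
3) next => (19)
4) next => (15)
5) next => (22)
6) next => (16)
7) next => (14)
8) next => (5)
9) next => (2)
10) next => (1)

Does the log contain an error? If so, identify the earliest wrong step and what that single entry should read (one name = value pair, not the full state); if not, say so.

step 2, x = 7

1. x = (17*9 + 17) mod 25 = 20 (consistent with the log)
2. x = (17*20 + 17) mod 25 = 7 (the recorded entry deviates here)
The audit stops at step 2: the recorded entry is wrong and should be x = 7.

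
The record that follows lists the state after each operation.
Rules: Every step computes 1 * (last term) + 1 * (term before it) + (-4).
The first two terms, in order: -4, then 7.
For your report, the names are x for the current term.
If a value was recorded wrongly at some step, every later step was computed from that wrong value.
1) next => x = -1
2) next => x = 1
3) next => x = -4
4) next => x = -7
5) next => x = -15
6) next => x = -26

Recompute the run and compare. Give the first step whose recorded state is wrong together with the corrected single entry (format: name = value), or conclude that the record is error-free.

step 2, x = 2

step 1: x = 1*(7) + (1)*(-4) + (-4) = -1 -> no discrepancy
step 2: x = 1*(-1) + (1)*(7) + (-4) = 2 -> the entry is off here
That makes step 2 the first incorrect line — x = 2 is what it should show.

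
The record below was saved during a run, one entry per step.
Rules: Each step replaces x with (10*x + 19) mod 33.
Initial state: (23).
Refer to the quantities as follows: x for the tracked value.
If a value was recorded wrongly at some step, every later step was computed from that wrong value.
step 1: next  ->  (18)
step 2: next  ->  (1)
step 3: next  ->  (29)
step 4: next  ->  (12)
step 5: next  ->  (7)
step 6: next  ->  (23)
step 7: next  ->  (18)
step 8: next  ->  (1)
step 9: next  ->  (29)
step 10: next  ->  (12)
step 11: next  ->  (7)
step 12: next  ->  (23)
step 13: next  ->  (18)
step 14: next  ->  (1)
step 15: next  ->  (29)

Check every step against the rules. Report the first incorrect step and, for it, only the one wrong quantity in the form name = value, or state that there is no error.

1. x = (10*23 + 19) mod 33 = 18 (confirmed correct)
2. x = (10*18 + 19) mod 33 = 1 (consistent with the record)
3. x = (10*1 + 19) mod 33 = 29 (consistent with the record)
4. x = (10*29 + 19) mod 33 = 12 (same as recorded)
5. x = (10*12 + 19) mod 33 = 7 (confirmed correct)
6. x = (10*7 + 19) mod 33 = 23 (agrees with the record)
7. x = (10*23 + 19) mod 33 = 18 (same as recorded)
8. x = (10*18 + 19) mod 33 = 1 (verified)
9. x = (10*1 + 19) mod 33 = 29 (exactly as logged)
10. x = (10*29 + 19) mod 33 = 12 (consistent with the record)
11. x = (10*12 + 19) mod 33 = 7 (verified)
12. x = (10*7 + 19) mod 33 = 23 (verified)
13. x = (10*23 + 19) mod 33 = 18 (in agreement)
14. x = (10*18 + 19) mod 33 = 1 (confirmed correct)
15. x = (10*1 + 19) mod 33 = 29 (agrees with the record)
The whole run recomputes cleanly — no discrepancies.

no error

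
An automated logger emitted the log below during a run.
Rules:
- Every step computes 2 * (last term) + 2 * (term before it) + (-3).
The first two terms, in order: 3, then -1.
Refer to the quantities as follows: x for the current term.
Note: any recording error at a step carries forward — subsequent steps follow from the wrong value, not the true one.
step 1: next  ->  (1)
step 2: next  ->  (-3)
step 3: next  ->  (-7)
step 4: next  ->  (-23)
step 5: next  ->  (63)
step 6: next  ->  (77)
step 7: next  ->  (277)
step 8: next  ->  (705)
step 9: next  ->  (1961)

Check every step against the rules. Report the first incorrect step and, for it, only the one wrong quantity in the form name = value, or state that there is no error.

step 5, x = -63

Recomputing the run from the initial state:
step 1: x = 1
step 2: x = -3
step 3: x = -7
step 4: x = -23
step 5: x = -63
step 6: x = -175
step 7: x = -479
step 8: x = -1311
step 9: x = -3583
The first disagreement with the log is at step 5, where the value should be x = -63.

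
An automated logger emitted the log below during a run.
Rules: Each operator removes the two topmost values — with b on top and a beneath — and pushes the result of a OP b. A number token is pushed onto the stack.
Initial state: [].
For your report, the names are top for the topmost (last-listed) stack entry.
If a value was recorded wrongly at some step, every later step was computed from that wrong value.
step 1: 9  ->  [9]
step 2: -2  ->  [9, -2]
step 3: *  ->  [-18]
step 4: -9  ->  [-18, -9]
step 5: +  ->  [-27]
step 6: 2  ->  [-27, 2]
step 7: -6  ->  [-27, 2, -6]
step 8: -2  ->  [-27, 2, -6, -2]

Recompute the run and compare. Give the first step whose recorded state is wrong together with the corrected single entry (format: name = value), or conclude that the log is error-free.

Recomputing the run from the initial state:
step 1: [9]
step 2: [9, -2]
step 3: [-18]
step 4: [-18, -9]
step 5: [-27]
step 6: [-27, 2]
step 7: [-27, 2, -6]
step 8: [-27, 2, -6, -2]
This matches the log at every step.

no error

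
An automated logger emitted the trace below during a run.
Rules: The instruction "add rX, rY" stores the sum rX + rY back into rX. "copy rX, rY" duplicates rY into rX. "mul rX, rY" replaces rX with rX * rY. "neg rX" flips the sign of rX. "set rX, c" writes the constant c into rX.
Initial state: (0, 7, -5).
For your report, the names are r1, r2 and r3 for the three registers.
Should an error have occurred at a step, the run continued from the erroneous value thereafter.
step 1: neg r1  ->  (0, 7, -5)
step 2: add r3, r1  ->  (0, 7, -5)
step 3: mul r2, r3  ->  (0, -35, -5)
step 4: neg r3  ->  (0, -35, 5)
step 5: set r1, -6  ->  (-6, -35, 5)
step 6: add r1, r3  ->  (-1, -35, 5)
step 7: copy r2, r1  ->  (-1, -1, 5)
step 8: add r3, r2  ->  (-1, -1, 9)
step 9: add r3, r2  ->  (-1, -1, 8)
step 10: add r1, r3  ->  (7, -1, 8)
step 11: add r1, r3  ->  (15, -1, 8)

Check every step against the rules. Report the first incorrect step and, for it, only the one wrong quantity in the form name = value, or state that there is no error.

step 8, r3 = 4

1. r1 = -(0) = 0 (exactly as logged)
2. r3 = -5 + 0 = -5 (verified)
3. r2 = 7 * -5 = -35 (verified)
4. r3 = -(-5) = 5 (confirmed correct)
5. r1 = -6 (confirmed correct)
6. r1 = -6 + 5 = -1 (checks out)
7. r2 = -1 (checks out)
8. r3 = 5 + -1 = 4 (not what was recorded)
First incorrect step: 8; the correct value is r3 = 4.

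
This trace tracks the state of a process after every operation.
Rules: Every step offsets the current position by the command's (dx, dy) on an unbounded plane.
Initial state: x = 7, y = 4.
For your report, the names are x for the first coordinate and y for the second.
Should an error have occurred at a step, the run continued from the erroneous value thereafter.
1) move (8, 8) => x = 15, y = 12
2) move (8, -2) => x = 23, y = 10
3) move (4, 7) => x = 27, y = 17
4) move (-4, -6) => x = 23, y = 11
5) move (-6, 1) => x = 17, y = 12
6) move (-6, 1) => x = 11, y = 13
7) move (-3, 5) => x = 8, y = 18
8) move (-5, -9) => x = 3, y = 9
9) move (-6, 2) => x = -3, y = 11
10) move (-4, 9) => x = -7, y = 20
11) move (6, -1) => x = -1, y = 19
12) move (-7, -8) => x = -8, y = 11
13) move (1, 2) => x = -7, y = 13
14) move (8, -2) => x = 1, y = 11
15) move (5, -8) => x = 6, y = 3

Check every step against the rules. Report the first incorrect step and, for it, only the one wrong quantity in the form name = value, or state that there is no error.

no error

step 1: x = 7 + (8) = 15, y = 4 + (8) = 12 -> consistent with the trace
step 2: x = 15 + (8) = 23, y = 12 + (-2) = 10 -> verified
step 3: x = 23 + (4) = 27, y = 10 + (7) = 17 -> consistent with the trace
step 4: x = 27 + (-4) = 23, y = 17 + (-6) = 11 -> consistent with the trace
step 5: x = 23 + (-6) = 17, y = 11 + (1) = 12 -> checks out
step 6: x = 17 + (-6) = 11, y = 12 + (1) = 13 -> verified
step 7: x = 11 + (-3) = 8, y = 13 + (5) = 18 -> same as recorded
step 8: x = 8 + (-5) = 3, y = 18 + (-9) = 9 -> checks out
step 9: x = 3 + (-6) = -3, y = 9 + (2) = 11 -> same as recorded
step 10: x = -3 + (-4) = -7, y = 11 + (9) = 20 -> confirmed correct
step 11: x = -7 + (6) = -1, y = 20 + (-1) = 19 -> confirmed correct
step 12: x = -1 + (-7) = -8, y = 19 + (-8) = 11 -> exactly as logged
step 13: x = -8 + (1) = -7, y = 11 + (2) = 13 -> exactly as logged
step 14: x = -7 + (8) = 1, y = 13 + (-2) = 11 -> exactly as logged
step 15: x = 1 + (5) = 6, y = 11 + (-8) = 3 -> agrees with the trace
Each recorded entry agrees with the recomputation.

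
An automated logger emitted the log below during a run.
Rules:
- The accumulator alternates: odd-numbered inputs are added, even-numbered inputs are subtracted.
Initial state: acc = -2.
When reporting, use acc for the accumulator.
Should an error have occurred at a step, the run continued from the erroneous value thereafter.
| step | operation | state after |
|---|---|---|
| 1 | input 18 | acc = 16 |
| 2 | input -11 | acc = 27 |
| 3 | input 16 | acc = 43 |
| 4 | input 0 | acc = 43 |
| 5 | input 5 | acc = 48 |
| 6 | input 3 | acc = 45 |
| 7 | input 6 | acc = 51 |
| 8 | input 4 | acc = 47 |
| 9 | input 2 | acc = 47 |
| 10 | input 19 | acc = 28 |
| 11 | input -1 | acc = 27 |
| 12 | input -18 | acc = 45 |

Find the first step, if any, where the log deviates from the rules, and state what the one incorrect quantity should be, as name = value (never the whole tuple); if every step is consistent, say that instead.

step 9, acc = 49

Recomputing the run from the initial state:
step 1: acc = 16
step 2: acc = 27
step 3: acc = 43
step 4: acc = 43
step 5: acc = 48
step 6: acc = 45
step 7: acc = 51
step 8: acc = 47
step 9: acc = 49
step 10: acc = 30
step 11: acc = 29
step 12: acc = 47
The first disagreement with the log is at step 9, where the value should be acc = 49.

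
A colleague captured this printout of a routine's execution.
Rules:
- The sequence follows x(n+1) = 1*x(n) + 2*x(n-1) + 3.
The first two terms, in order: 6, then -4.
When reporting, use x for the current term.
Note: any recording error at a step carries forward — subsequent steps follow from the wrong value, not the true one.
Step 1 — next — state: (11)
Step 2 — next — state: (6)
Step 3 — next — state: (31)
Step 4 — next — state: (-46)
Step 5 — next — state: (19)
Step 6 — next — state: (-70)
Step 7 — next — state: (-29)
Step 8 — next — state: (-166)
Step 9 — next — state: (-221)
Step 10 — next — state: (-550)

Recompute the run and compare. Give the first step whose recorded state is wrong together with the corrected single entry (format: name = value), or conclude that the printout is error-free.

Recomputing the run from the initial state:
step 1: x = 11
step 2: x = 6
step 3: x = 31
step 4: x = 46
step 5: x = 111
step 6: x = 206
step 7: x = 431
step 8: x = 846
step 9: x = 1711
step 10: x = 3406
The first disagreement with the printout is at step 4, where the value should be x = 46.

step 4, x = 46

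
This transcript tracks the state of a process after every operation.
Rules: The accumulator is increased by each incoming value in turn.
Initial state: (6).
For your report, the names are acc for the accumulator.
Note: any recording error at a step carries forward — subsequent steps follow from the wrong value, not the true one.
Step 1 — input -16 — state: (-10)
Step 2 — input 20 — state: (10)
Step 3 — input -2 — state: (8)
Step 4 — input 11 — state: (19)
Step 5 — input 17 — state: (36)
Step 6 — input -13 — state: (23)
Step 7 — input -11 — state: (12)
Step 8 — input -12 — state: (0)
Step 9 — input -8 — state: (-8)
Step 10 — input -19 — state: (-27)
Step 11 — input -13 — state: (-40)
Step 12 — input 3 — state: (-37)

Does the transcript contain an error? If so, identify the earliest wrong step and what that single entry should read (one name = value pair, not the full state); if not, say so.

Recomputing the run from the initial state:
step 1: acc = -10
step 2: acc = 10
step 3: acc = 8
step 4: acc = 19
step 5: acc = 36
step 6: acc = 23
step 7: acc = 12
step 8: acc = 0
step 9: acc = -8
step 10: acc = -27
step 11: acc = -40
step 12: acc = -37
This matches the transcript at every step.

no error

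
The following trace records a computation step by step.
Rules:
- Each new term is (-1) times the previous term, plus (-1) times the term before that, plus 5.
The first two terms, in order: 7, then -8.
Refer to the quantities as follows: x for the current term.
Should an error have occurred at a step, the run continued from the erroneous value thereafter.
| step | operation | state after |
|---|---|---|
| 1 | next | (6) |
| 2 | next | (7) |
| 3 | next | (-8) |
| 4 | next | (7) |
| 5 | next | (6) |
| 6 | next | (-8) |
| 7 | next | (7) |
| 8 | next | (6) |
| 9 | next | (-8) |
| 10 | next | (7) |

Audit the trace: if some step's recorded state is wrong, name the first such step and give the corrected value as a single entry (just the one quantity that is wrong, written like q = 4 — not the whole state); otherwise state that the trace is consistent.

Recomputing the run from the initial state:
step 1: x = 6
step 2: x = 7
step 3: x = -8
step 4: x = 6
step 5: x = 7
step 6: x = -8
step 7: x = 6
step 8: x = 7
step 9: x = -8
step 10: x = 6
The first disagreement with the trace is at step 4, where the value should be x = 6.

step 4, x = 6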